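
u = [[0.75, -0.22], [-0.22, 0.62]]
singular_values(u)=[0.91, 0.46]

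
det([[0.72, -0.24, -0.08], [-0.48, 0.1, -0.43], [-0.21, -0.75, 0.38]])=-0.301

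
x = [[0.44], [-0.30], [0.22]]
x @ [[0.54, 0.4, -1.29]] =[[0.24, 0.18, -0.57], [-0.16, -0.12, 0.39], [0.12, 0.09, -0.28]]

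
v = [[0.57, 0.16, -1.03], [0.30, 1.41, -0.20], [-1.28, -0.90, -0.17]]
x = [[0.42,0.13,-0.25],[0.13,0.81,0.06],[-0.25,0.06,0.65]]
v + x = [[0.99, 0.29, -1.28], [0.43, 2.22, -0.14], [-1.53, -0.84, 0.48]]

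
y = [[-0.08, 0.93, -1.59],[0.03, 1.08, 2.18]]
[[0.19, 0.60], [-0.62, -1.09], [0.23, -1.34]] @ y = [[0.0, 0.82, 1.01], [0.02, -1.75, -1.39], [-0.06, -1.23, -3.29]]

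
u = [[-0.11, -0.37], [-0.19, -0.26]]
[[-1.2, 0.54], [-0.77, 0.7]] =u@[[-0.66, -2.84], [3.43, -0.61]]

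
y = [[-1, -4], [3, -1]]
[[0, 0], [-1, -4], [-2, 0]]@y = [[0, 0], [-11, 8], [2, 8]]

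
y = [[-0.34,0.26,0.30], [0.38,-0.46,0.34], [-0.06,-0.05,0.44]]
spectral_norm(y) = 0.75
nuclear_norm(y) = 1.37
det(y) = 0.00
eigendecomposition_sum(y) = [[-0.3,  0.29,  -0.01], [0.43,  -0.42,  0.01], [0.0,  -0.00,  0.0]] + [[-0.00, -0.00, 0.0], [-0.0, -0.0, 0.0], [-0.00, -0.00, 0.0]] + [[-0.04,-0.03,0.31], [-0.05,-0.03,0.33], [-0.06,-0.05,0.44]]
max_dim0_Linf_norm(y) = 0.46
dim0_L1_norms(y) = [0.78, 0.77, 1.08]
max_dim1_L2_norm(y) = 0.69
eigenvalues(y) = [-0.72, -0.0, 0.36]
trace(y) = -0.36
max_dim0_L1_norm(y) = 1.08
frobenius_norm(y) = 0.97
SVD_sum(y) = [[-0.15, 0.18, -0.11], [0.41, -0.47, 0.28], [0.11, -0.13, 0.08]] + [[-0.19, 0.08, 0.41], [-0.03, 0.01, 0.06], [-0.17, 0.08, 0.36]] + [[-0.0, -0.00, -0.00], [-0.00, -0.0, -0.00], [0.0, 0.0, 0.0]]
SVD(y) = [[-0.34, -0.74, -0.58], [0.91, -0.1, -0.40], [0.24, -0.66, 0.71]] @ diag([0.7525988197536333, 0.6148940155953166, 0.0006050541333324597]) @ [[0.59, -0.69, 0.42], [0.41, -0.18, -0.89], [0.69, 0.70, 0.17]]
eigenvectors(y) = [[0.57, -0.69, 0.49], [-0.82, -0.7, 0.52], [-0.01, -0.17, 0.70]]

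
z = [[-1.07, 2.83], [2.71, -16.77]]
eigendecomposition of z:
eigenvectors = [[0.99, -0.17], [0.17, 0.99]]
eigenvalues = [-0.6, -17.24]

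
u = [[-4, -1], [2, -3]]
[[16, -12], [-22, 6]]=u @ [[-5, 3], [4, 0]]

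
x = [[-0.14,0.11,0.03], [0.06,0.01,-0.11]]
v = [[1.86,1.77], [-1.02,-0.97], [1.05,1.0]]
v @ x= [[-0.15,0.22,-0.14], [0.08,-0.12,0.08], [-0.09,0.13,-0.08]]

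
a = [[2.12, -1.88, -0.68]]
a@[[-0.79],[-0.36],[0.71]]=[[-1.48]]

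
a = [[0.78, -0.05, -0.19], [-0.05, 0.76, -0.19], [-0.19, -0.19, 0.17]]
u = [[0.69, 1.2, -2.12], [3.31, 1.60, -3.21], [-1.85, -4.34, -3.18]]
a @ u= [[0.72, 1.68, -0.89], [2.83, 1.98, -1.73], [-1.07, -1.27, 0.47]]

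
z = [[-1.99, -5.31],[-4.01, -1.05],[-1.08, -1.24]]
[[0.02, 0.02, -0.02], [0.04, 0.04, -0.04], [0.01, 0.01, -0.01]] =z @ [[-0.01, -0.01, 0.01], [0.0, 0.00, -0.00]]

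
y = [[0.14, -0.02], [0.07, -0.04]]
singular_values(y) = [0.16, 0.03]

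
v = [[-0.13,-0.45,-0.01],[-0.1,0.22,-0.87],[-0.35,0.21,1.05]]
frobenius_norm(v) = 1.52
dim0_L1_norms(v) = [0.58, 0.88, 1.93]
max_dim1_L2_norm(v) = 1.13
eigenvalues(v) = [(-0.34+0j), (0.74+0.39j), (0.74-0.39j)]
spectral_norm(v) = 1.38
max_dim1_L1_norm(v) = 1.61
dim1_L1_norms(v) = [0.59, 1.19, 1.61]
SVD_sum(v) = [[0.00, -0.0, -0.0], [0.13, -0.02, -0.83], [-0.17, 0.03, 1.08]] + [[0.06, -0.42, 0.02],[-0.04, 0.27, -0.01],[-0.03, 0.21, -0.01]] + [[-0.19, -0.03, -0.03], [-0.19, -0.03, -0.03], [-0.15, -0.02, -0.02]]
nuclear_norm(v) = 2.24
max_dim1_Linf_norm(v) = 1.05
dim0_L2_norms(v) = [0.39, 0.54, 1.36]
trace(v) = 1.14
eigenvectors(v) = [[(0.9+0j), 0.32-0.15j, 0.32+0.15j], [0.41+0.00j, (-0.76+0j), -0.76-0.00j], [(0.16+0j), (0.42+0.36j), (0.42-0.36j)]]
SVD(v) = [[0.0, 0.77, -0.63], [0.61, -0.50, -0.62], [-0.79, -0.38, -0.47]] @ diag([1.3801718549423556, 0.5468879119953144, 0.31613171707119625]) @ [[0.16,-0.02,-0.99], [0.15,-0.99,0.05], [0.98,0.16,0.15]]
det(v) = -0.24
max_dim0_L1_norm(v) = 1.93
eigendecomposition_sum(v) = [[(-0.25+0j), -0.16+0.00j, (-0.1+0j)], [-0.11+0.00j, (-0.07+0j), -0.05+0.00j], [-0.04+0.00j, -0.03+0.00j, (-0.02+0j)]] + [[0.06+0.13j, -0.14-0.15j, (0.05-0.35j)],[(0.01-0.31j), 0.15+0.42j, (-0.41+0.65j)],[-0.15+0.17j, (0.12-0.3j), 0.53-0.16j]] + [[(0.06-0.13j), (-0.14+0.15j), (0.05+0.35j)], [0.01+0.31j, 0.15-0.42j, -0.41-0.65j], [-0.15-0.17j, (0.12+0.3j), 0.53+0.16j]]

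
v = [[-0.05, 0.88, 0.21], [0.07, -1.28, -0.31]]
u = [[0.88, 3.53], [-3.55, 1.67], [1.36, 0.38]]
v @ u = [[-2.88,  1.37], [4.18,  -2.01]]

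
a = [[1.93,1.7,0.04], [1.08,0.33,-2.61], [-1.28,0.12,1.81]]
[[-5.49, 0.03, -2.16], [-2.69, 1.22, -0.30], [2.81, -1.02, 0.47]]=a @ [[-2.23, 0.2, -0.76], [-0.70, -0.2, -0.4], [0.02, -0.41, -0.25]]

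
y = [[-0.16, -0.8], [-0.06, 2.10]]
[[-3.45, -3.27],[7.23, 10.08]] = y@ [[3.83, -3.14], [3.55, 4.71]]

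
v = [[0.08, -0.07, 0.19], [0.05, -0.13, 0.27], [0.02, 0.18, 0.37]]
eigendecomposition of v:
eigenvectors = [[-0.42,-0.99,0.34], [-0.86,-0.10,0.41], [0.29,0.12,0.84]]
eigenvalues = [-0.2, 0.05, 0.47]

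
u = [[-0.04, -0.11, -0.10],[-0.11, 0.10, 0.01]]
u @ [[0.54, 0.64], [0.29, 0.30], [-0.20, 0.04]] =[[-0.03, -0.06],[-0.03, -0.04]]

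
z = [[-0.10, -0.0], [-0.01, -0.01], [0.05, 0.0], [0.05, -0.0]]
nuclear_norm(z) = 0.13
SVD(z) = [[-0.81, 0.07], [-0.08, -1.0], [0.41, -0.03], [0.41, -0.03]] @ diag([0.12288476975215307, 0.009966612411463061]) @ [[1.0, 0.01], [-0.01, 1.00]]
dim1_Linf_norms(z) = [0.1, 0.01, 0.05, 0.05]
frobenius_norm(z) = 0.12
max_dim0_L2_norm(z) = 0.12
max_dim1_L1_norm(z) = 0.1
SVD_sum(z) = [[-0.1, -0.0], [-0.01, -0.0], [0.05, 0.00], [0.05, 0.00]] + [[-0.0, 0.00],[0.0, -0.01],[0.0, -0.00],[0.0, -0.0]]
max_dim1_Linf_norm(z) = 0.1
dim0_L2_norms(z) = [0.12, 0.01]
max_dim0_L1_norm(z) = 0.21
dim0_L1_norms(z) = [0.21, 0.01]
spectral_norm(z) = 0.12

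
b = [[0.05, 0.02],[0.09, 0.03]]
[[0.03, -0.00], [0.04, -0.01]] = b@[[0.35, -0.25], [0.43, 0.43]]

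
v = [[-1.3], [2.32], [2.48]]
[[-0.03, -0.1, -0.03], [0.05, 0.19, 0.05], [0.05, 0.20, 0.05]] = v @ [[0.02, 0.08, 0.02]]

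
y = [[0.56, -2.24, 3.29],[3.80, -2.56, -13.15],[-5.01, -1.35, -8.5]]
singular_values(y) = [16.18, 6.33, 2.7]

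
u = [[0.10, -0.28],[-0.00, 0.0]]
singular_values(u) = [0.3, 0.0]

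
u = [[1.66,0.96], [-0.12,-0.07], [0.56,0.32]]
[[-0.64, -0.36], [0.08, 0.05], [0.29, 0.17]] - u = [[-2.3, -1.32], [0.2, 0.12], [-0.27, -0.15]]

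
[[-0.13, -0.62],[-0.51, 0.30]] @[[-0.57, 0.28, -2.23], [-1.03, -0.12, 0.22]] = [[0.71, 0.04, 0.15], [-0.02, -0.18, 1.2]]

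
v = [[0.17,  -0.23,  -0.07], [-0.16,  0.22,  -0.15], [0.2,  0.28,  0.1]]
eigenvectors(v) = [[0.75+0.00j, -0.20+0.38j, (-0.2-0.38j)], [-0.65+0.00j, (0.02+0.39j), (0.02-0.39j)], [-0.11+0.00j, (0.82+0j), 0.82-0.00j]]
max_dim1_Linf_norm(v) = 0.28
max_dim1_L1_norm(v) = 0.58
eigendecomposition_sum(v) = [[(0.21+0j), -0.20+0.00j, 0.06+0.00j], [-0.18+0.00j, 0.18-0.00j, -0.05+0.00j], [(-0.03+0j), 0.03-0.00j, -0.01+0.00j]] + [[(-0.02+0.06j), -0.01+0.07j, (-0.06-0j)], [(0.01+0.05j), 0.02+0.06j, (-0.05+0.03j)], [0.12-0.02j, (0.12-0.04j), (0.05+0.11j)]] + [[(-0.02-0.06j), (-0.01-0.07j), (-0.06+0j)], [0.01-0.05j, 0.02-0.06j, -0.05-0.03j], [0.12+0.02j, 0.12+0.04j, (0.05-0.11j)]]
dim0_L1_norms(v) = [0.53, 0.73, 0.32]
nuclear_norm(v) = 0.90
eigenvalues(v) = [(0.38+0j), (0.06+0.22j), (0.06-0.22j)]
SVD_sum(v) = [[0.05, -0.26, -0.01], [-0.05, 0.24, 0.01], [-0.05, 0.24, 0.01]] + [[0.07, 0.01, 0.04], [-0.15, -0.03, -0.07], [0.23, 0.04, 0.11]] + [[0.05, 0.01, -0.10], [0.04, 0.01, -0.08], [0.01, 0.00, -0.02]]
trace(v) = 0.49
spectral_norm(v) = 0.43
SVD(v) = [[-0.61, -0.26, -0.75], [0.56, 0.53, -0.64], [0.56, -0.81, -0.18]] @ diag([0.4284963410799913, 0.3270747308278927, 0.14495863594460784]) @ [[-0.19, 0.98, 0.03], [-0.89, -0.16, -0.43], [-0.42, -0.11, 0.90]]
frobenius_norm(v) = 0.56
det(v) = 0.02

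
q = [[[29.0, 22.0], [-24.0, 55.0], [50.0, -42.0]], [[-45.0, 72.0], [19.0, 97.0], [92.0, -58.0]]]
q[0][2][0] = 50.0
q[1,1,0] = 19.0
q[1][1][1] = 97.0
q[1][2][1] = -58.0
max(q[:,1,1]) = 97.0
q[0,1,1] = 55.0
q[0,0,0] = 29.0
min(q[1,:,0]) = -45.0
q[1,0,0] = -45.0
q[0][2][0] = 50.0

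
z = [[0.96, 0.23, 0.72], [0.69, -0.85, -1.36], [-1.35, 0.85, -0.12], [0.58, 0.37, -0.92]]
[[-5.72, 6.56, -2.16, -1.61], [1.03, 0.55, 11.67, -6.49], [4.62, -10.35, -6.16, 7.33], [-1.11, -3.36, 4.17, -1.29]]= z@[[-4.14,4.43,2.33,-3.20], [-1.42,-4.48,-4.22,3.66], [-1.97,4.64,-4.76,0.86]]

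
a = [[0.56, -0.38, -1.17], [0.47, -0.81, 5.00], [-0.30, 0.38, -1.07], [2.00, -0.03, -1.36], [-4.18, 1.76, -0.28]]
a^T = [[0.56, 0.47, -0.3, 2.00, -4.18], [-0.38, -0.81, 0.38, -0.03, 1.76], [-1.17, 5.00, -1.07, -1.36, -0.28]]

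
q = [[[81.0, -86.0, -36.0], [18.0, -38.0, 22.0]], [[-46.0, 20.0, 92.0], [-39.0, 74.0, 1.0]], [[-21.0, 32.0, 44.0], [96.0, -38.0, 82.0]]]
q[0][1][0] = 18.0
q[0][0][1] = -86.0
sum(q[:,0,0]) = 14.0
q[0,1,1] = -38.0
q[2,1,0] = 96.0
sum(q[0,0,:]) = -41.0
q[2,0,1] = 32.0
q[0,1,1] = -38.0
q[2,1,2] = 82.0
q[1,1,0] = -39.0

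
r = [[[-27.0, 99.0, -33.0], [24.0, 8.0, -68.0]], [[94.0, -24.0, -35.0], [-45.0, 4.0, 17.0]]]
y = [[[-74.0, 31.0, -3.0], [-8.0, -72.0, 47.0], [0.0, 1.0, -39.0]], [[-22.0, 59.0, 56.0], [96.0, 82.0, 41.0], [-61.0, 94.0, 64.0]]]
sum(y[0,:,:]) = -117.0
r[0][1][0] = 24.0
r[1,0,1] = -24.0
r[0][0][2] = -33.0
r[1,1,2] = 17.0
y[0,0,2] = -3.0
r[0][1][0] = 24.0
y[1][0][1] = 59.0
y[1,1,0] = 96.0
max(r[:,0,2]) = -33.0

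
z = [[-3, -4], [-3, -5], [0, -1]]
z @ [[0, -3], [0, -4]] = [[0, 25], [0, 29], [0, 4]]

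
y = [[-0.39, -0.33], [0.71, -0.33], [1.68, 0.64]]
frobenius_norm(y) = 2.03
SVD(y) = [[-0.24, -0.35],[0.3, -0.91],[0.92, 0.20]] @ diag([1.9434716940098038, 0.5735135347859388]) @ [[0.96, 0.29], [-0.29, 0.96]]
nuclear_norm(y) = 2.52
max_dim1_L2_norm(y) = 1.8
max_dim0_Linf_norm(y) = 1.68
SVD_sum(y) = [[-0.45, -0.14],[0.56, 0.17],[1.71, 0.53]] + [[0.06, -0.19], [0.15, -0.5], [-0.03, 0.11]]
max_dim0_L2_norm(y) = 1.87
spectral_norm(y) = 1.94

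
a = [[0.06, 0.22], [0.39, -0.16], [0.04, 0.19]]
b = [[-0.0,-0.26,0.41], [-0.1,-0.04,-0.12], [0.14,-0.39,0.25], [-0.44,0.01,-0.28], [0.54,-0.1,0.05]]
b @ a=[[-0.08, 0.12], [-0.03, -0.04], [-0.13, 0.14], [-0.03, -0.15], [-0.0, 0.14]]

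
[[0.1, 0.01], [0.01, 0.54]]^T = [[0.10, 0.01], [0.01, 0.54]]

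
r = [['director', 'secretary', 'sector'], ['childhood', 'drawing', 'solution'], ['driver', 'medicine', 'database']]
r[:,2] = ['sector', 'solution', 'database']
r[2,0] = 'driver'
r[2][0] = 'driver'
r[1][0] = 'childhood'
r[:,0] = ['director', 'childhood', 'driver']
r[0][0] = 'director'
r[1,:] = ['childhood', 'drawing', 'solution']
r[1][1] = 'drawing'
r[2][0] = 'driver'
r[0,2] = 'sector'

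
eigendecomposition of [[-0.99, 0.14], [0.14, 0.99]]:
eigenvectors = [[-1.0, -0.07], [0.07, -1.0]]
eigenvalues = [-1.0, 1.0]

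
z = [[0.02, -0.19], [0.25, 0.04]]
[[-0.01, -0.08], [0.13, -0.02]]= z@[[0.5, -0.16], [0.10, 0.40]]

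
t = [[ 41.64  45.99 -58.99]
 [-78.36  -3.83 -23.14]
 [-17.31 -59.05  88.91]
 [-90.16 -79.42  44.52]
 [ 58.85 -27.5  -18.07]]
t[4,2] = -18.07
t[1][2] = -23.14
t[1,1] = -3.83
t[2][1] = -59.05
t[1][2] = -23.14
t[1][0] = -78.36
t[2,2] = 88.91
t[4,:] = [58.85, -27.5, -18.07]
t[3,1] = -79.42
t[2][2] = 88.91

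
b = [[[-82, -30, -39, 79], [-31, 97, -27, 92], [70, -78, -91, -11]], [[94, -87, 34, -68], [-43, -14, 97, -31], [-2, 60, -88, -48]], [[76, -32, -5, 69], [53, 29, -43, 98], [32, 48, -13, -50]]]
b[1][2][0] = -2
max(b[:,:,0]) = 94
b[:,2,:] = [[70, -78, -91, -11], [-2, 60, -88, -48], [32, 48, -13, -50]]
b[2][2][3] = -50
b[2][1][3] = 98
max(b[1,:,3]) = -31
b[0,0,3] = 79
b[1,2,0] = -2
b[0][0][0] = -82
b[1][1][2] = 97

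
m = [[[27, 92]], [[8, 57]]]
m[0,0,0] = 27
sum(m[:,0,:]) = 184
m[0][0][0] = 27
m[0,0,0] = 27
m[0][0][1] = 92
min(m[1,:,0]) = 8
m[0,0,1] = 92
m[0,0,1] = 92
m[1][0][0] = 8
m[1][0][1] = 57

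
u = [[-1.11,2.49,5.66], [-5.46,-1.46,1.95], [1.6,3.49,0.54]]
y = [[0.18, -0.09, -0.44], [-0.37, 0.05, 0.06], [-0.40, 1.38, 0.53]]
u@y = [[-3.39, 8.04, 3.64], [-1.22, 3.11, 3.35], [-1.22, 0.78, -0.21]]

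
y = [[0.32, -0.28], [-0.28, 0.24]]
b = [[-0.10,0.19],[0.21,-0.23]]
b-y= [[-0.42, 0.47], [0.49, -0.47]]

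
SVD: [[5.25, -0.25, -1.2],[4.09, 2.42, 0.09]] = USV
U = [[-0.76, -0.65], [-0.65, 0.76]]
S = [6.84, 2.2]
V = [[-0.97, -0.20, 0.12], [-0.14, 0.91, 0.39]]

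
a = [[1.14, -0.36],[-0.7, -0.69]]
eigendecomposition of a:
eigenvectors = [[0.94, 0.18], [-0.34, 0.98]]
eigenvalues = [1.27, -0.82]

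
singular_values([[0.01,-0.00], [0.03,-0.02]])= [0.04, 0.01]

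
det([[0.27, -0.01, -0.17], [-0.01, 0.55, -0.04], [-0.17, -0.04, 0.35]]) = 0.035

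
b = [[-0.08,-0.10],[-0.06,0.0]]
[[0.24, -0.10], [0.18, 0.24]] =b @ [[-2.92,-3.99],[-0.11,4.16]]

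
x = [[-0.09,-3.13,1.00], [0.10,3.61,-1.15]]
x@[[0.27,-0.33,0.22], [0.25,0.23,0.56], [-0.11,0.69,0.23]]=[[-0.92, -0.0, -1.54], [1.06, 0.0, 1.78]]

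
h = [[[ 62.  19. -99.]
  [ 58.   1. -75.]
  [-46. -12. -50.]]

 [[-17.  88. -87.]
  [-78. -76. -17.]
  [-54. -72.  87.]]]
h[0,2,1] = -12.0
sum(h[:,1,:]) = -187.0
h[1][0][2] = -87.0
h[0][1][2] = -75.0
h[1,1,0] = -78.0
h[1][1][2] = -17.0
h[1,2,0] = -54.0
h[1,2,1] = -72.0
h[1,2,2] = 87.0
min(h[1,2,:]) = -72.0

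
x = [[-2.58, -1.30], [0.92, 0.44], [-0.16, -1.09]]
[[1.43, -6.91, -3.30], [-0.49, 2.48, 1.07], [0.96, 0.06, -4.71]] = x@[[-0.12, 2.92, -0.97], [-0.86, -0.48, 4.46]]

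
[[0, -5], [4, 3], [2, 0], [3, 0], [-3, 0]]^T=[[0, 4, 2, 3, -3], [-5, 3, 0, 0, 0]]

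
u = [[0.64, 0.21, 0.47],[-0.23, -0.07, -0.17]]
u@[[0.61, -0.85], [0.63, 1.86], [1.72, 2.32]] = [[1.33, 0.94], [-0.48, -0.33]]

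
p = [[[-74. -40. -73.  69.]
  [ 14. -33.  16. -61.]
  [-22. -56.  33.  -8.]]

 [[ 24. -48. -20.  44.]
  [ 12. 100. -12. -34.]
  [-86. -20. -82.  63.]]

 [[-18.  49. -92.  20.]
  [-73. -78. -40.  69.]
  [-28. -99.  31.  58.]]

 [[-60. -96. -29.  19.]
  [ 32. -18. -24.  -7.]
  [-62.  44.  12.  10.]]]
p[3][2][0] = -62.0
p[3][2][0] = -62.0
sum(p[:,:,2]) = -280.0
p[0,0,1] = -40.0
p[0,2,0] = -22.0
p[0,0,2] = -73.0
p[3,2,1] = 44.0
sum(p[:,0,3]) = 152.0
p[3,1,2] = -24.0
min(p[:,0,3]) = 19.0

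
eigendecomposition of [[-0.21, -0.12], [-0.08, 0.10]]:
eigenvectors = [[-0.97, 0.33],[-0.23, -0.94]]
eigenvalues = [-0.24, 0.13]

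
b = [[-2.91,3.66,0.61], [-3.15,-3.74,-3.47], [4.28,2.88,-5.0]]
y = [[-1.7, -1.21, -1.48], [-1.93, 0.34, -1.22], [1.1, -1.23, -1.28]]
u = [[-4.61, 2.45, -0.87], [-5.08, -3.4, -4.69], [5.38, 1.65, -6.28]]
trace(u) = -14.29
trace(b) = -11.65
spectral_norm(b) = 7.38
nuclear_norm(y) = 6.20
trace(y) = -2.64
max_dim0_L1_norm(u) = 15.07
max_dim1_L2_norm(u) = 8.43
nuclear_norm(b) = 17.73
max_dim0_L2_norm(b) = 6.12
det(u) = -282.71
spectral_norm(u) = 9.00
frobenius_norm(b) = 10.48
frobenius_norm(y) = 4.03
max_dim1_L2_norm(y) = 2.56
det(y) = 4.94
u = b + y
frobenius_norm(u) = 12.59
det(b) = -191.27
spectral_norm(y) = 3.27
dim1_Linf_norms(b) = [3.66, 3.74, 5.0]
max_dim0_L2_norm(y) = 2.8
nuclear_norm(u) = 20.84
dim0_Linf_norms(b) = [4.28, 3.74, 5.0]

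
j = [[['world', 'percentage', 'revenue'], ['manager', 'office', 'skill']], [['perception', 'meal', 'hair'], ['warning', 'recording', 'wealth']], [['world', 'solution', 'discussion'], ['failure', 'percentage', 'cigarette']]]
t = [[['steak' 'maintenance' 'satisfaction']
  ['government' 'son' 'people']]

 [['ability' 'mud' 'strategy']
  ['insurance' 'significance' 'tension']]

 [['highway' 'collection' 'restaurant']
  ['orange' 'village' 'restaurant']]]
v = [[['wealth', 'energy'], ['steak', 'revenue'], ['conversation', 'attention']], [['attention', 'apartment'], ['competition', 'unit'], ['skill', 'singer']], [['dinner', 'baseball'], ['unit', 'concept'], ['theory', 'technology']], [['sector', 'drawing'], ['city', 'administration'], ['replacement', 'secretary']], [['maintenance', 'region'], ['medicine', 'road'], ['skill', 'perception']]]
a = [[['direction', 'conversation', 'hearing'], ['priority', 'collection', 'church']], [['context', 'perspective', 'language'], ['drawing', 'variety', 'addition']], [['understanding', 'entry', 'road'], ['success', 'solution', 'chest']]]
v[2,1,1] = 'concept'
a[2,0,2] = 'road'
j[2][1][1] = 'percentage'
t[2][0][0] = 'highway'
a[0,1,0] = 'priority'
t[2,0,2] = 'restaurant'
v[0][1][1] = 'revenue'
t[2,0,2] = 'restaurant'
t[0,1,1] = 'son'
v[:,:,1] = [['energy', 'revenue', 'attention'], ['apartment', 'unit', 'singer'], ['baseball', 'concept', 'technology'], ['drawing', 'administration', 'secretary'], ['region', 'road', 'perception']]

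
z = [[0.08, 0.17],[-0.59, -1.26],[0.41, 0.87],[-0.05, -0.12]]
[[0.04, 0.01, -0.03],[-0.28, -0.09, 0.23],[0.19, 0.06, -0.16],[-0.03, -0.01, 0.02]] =z@[[0.17,-0.38,-0.17], [0.14,0.25,-0.10]]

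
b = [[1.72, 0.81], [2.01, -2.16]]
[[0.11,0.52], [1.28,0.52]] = b@[[0.24, 0.29], [-0.37, 0.03]]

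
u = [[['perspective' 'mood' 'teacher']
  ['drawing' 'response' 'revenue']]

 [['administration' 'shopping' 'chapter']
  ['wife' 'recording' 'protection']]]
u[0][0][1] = 'mood'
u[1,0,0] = 'administration'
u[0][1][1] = 'response'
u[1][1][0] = 'wife'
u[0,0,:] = ['perspective', 'mood', 'teacher']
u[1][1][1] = 'recording'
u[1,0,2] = 'chapter'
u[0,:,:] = [['perspective', 'mood', 'teacher'], ['drawing', 'response', 'revenue']]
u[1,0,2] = 'chapter'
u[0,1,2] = 'revenue'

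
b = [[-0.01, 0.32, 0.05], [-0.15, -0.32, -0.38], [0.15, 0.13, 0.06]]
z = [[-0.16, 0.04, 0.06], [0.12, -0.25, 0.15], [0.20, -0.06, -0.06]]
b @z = [[0.05, -0.08, 0.04], [-0.09, 0.10, -0.03], [0.0, -0.03, 0.02]]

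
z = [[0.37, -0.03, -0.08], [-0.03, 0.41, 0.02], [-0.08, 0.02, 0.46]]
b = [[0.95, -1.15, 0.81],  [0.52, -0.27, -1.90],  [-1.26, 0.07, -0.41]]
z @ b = [[0.44,  -0.42,  0.39], [0.16,  -0.07,  -0.81], [-0.65,  0.12,  -0.29]]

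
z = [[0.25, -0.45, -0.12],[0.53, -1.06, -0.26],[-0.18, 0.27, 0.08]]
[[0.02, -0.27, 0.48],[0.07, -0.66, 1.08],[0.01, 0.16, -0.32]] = z @ [[-0.79,0.02,0.76], [-0.29,0.77,-0.48], [-0.69,-0.57,-0.63]]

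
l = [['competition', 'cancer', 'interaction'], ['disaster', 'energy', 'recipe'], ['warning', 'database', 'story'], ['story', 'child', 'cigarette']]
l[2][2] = 'story'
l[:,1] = ['cancer', 'energy', 'database', 'child']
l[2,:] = ['warning', 'database', 'story']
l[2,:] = ['warning', 'database', 'story']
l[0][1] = 'cancer'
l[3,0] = 'story'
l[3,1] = 'child'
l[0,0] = 'competition'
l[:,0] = ['competition', 'disaster', 'warning', 'story']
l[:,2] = ['interaction', 'recipe', 'story', 'cigarette']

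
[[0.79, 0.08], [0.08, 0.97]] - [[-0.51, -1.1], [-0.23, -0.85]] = [[1.3,1.18], [0.31,1.82]]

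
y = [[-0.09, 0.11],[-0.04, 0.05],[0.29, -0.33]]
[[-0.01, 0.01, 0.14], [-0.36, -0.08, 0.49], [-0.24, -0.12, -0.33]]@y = [[0.04, -0.05], [0.18, -0.21], [-0.07, 0.08]]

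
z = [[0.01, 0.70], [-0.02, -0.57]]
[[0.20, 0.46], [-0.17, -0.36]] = z@ [[0.40, -0.68], [0.28, 0.66]]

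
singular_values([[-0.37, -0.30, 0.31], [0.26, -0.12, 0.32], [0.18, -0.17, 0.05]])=[0.58, 0.46, 0.14]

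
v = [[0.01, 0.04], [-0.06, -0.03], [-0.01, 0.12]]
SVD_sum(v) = [[0.00, 0.04], [-0.00, -0.03], [0.01, 0.12]] + [[0.01, -0.00], [-0.06, 0.0], [-0.02, 0.00]]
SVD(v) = [[-0.31,0.11],[0.26,-0.94],[-0.91,-0.31]] @ diag([0.1302915813312694, 0.06102543596073047]) @ [[-0.08, -1.0], [1.00, -0.08]]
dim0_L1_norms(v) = [0.08, 0.19]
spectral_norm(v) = 0.13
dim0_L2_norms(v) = [0.06, 0.13]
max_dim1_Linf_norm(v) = 0.12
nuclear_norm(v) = 0.19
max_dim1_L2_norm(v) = 0.12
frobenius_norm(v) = 0.14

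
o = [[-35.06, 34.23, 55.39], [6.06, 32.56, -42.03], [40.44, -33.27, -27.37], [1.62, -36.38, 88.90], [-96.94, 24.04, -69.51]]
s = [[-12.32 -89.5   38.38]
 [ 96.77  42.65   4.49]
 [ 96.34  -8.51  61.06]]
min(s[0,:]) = -89.5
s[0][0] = -12.32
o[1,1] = 32.56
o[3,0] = 1.62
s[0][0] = -12.32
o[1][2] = -42.03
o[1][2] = -42.03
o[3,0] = 1.62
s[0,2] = 38.38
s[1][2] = 4.49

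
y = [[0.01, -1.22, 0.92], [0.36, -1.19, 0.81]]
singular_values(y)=[2.11, 0.26]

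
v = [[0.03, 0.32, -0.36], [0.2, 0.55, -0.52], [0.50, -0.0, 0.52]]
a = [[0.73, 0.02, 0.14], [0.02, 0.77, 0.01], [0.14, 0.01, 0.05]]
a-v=[[0.70, -0.30, 0.5],[-0.18, 0.22, 0.53],[-0.36, 0.01, -0.47]]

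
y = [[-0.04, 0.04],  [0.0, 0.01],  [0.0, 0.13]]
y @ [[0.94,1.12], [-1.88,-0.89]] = [[-0.11, -0.08],  [-0.02, -0.01],  [-0.24, -0.12]]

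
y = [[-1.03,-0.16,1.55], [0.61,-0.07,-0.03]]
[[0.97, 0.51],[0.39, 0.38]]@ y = [[-0.69, -0.19, 1.49], [-0.17, -0.09, 0.59]]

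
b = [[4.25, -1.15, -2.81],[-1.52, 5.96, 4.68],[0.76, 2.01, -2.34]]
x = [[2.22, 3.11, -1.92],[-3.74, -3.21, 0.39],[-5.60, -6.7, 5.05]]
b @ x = [[29.47, 35.74, -22.8], [-51.87, -55.21, 28.88], [7.27, 11.59, -12.49]]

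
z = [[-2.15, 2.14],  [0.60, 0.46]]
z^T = [[-2.15, 0.6], [2.14, 0.46]]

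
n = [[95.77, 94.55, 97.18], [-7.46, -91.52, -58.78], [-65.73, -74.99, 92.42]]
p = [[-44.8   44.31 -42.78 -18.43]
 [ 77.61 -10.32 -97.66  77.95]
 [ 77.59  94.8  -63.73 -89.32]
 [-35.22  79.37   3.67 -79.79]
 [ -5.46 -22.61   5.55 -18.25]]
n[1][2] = -58.78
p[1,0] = 77.61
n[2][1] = -74.99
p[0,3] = -18.43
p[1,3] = 77.95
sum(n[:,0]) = 22.58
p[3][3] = -79.79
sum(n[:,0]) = 22.58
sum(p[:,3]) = -127.84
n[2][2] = 92.42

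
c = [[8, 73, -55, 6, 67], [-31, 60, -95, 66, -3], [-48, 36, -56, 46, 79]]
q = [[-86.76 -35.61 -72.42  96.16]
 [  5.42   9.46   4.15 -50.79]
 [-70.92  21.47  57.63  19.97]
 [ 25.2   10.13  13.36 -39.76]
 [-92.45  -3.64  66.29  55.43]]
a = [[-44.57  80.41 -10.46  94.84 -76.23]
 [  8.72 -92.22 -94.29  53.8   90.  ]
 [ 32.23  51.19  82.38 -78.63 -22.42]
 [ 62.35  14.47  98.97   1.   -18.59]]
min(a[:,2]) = -94.29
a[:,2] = [-10.46, -94.29, 82.38, 98.97]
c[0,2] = -55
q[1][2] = 4.15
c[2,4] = 79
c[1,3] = 66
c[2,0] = -48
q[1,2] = 4.15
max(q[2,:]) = 57.63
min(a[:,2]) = -94.29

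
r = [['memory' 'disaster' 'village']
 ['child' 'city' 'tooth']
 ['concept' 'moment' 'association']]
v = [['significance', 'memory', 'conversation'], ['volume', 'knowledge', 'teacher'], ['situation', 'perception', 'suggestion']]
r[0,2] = 'village'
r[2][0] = 'concept'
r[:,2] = ['village', 'tooth', 'association']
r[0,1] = 'disaster'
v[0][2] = 'conversation'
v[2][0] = 'situation'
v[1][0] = 'volume'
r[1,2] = 'tooth'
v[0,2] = 'conversation'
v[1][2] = 'teacher'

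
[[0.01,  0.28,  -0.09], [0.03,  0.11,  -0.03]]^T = [[0.01, 0.03], [0.28, 0.11], [-0.09, -0.03]]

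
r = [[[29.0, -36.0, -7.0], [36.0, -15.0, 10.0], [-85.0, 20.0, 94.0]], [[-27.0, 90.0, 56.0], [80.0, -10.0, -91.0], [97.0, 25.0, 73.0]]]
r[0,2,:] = [-85.0, 20.0, 94.0]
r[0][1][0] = 36.0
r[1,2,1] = 25.0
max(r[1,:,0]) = 97.0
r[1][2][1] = 25.0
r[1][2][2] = 73.0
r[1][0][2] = 56.0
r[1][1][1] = -10.0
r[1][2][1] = 25.0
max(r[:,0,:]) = 90.0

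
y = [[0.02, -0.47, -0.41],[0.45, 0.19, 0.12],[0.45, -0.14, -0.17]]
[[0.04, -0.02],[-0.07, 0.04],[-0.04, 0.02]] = y@[[-0.13, 0.07], [0.05, -0.02], [-0.17, 0.08]]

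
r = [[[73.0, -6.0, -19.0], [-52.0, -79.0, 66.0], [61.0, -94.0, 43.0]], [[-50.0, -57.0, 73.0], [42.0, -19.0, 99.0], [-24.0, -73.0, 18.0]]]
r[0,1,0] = -52.0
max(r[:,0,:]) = 73.0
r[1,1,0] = 42.0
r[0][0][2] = -19.0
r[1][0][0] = -50.0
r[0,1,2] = 66.0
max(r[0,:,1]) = -6.0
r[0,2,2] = 43.0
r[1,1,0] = 42.0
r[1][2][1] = -73.0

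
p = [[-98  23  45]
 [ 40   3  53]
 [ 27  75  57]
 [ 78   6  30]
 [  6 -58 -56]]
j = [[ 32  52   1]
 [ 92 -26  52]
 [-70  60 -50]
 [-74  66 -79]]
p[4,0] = 6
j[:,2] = [1, 52, -50, -79]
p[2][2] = 57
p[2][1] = 75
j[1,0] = 92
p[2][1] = 75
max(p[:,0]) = 78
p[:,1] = [23, 3, 75, 6, -58]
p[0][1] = 23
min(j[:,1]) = -26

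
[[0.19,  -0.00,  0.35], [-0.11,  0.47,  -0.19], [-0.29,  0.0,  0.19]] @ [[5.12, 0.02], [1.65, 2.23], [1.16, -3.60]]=[[1.38, -1.26], [-0.01, 1.73], [-1.26, -0.69]]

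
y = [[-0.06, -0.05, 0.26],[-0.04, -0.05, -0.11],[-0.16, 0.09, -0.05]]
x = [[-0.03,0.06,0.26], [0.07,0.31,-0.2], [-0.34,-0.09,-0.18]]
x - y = [[0.03, 0.11, 0.00], [0.11, 0.36, -0.09], [-0.18, -0.18, -0.13]]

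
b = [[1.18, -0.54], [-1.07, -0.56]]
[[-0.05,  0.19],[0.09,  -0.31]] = b@[[-0.06,0.22], [-0.04,0.13]]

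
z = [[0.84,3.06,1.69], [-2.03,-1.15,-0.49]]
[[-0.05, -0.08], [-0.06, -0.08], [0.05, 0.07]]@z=[[0.12, -0.06, -0.05], [0.11, -0.09, -0.06], [-0.1, 0.07, 0.05]]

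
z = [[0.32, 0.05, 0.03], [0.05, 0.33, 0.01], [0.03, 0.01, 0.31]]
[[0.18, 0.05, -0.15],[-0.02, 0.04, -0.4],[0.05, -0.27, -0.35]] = z@[[0.58,0.22,-0.19], [-0.16,0.12,-1.15], [0.12,-0.91,-1.06]]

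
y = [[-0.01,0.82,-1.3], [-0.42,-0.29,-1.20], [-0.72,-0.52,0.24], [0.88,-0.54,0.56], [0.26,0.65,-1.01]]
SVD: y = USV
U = [[-0.65, -0.17, -0.11],[-0.43, 0.48, 0.7],[0.15, 0.65, -0.01],[0.36, -0.46, 0.71],[-0.49, -0.32, 0.05]]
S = [2.34, 1.3, 0.81]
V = [[0.11, -0.43, 0.9], [-0.89, -0.44, -0.10], [0.44, -0.79, -0.43]]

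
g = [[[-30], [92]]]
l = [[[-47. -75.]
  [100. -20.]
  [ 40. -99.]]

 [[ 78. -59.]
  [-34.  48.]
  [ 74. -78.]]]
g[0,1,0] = 92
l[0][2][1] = -99.0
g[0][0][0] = -30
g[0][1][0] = 92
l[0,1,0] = 100.0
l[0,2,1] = -99.0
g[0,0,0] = -30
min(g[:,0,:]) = -30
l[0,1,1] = -20.0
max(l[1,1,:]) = 48.0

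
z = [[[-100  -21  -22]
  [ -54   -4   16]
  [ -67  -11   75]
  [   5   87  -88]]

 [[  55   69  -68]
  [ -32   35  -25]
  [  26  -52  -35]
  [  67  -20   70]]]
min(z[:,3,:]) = -88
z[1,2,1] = -52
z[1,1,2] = -25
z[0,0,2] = -22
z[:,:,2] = [[-22, 16, 75, -88], [-68, -25, -35, 70]]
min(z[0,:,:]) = -100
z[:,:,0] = [[-100, -54, -67, 5], [55, -32, 26, 67]]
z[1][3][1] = -20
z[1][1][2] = -25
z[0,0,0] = -100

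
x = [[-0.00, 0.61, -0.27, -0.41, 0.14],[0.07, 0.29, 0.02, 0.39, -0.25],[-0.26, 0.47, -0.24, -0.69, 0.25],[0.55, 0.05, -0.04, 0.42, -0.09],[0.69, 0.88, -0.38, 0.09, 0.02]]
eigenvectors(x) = [[-0.49+0.05j, (-0.49-0.05j), (-0.07+0j), (-0.31+0j), (-0.24+0j)], [-0.08-0.24j, -0.08+0.24j, -0.13+0.00j, (-0.07+0j), -0.23+0.00j], [(-0.53+0j), (-0.53-0j), (0.21+0j), -0.60+0.00j, -0.91+0.00j], [0.22+0.30j, 0.22-0.30j, (-0.54+0j), (0.49+0j), 0.26+0.00j], [(-0.34+0.4j), (-0.34-0.4j), (-0.8+0j), (0.55+0j), 0.01+0.00j]]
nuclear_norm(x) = 3.06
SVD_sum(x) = [[0.23, 0.6, -0.26, -0.18, 0.08], [0.04, 0.11, -0.05, -0.03, 0.01], [0.19, 0.49, -0.22, -0.15, 0.07], [0.04, 0.1, -0.04, -0.03, 0.01], [0.35, 0.89, -0.39, -0.26, 0.12]] + [[-0.20,  -0.01,  -0.01,  -0.25,  0.08], [0.25,  0.01,  0.01,  0.30,  -0.1], [-0.45,  -0.02,  -0.03,  -0.54,  0.18], [0.42,  0.02,  0.02,  0.5,  -0.17], [0.31,  0.02,  0.02,  0.37,  -0.13]] + [[-0.03,0.02,0.01,0.02,-0.02], [-0.22,0.17,0.05,0.12,-0.16], [0.00,-0.0,-0.0,-0.0,0.0], [0.09,-0.07,-0.02,-0.05,0.07], [0.04,-0.03,-0.01,-0.02,0.03]] + [[0.00,-0.00,-0.00,-0.00,-0.0], [-0.0,0.0,0.0,0.0,0.00], [-0.0,0.0,0.00,0.00,0.00], [0.00,-0.00,-0.0,-0.00,-0.0], [-0.00,0.00,0.0,0.00,0.0]] + [[-0.00,-0.0,-0.0,0.00,0.0], [0.0,0.00,0.0,-0.00,-0.0], [0.0,0.0,0.00,-0.0,-0.0], [0.00,0.00,0.0,-0.00,-0.00], [-0.0,-0.0,-0.00,0.0,0.0]]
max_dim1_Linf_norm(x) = 0.88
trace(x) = 0.49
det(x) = 0.00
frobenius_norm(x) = 1.93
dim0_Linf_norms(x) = [0.69, 0.88, 0.38, 0.69, 0.25]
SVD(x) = [[0.50, -0.27, 0.11, -0.79, 0.21], [0.09, 0.33, 0.91, 0.01, -0.25], [0.41, -0.59, -0.00, 0.30, -0.62], [0.08, 0.55, -0.38, -0.36, -0.64], [0.75, 0.41, -0.15, 0.40, 0.30]] @ diag([1.4326551399630154, 1.230877522758546, 0.3851111989048666, 0.004392396217586503, 0.0031377123610114243]) @ [[0.32,0.83,-0.36,-0.25,0.11], [0.62,0.03,0.04,0.74,-0.25], [-0.64,0.48,0.15,0.35,-0.47], [-0.13,0.23,0.42,0.35,0.80], [-0.30,-0.16,-0.82,0.38,0.26]]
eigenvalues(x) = [(0.04+0.45j), (0.04-0.45j), (0.38+0j), (0.02+0j), (0.01+0j)]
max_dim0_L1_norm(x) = 2.3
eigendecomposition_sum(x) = [[-0.04+0.04j, (0.28-0.12j), (-0.13-0.06j), (-0.25-0.29j), (0.1+0.19j)], [(-0.03-0.01j), 0.09+0.13j, (0.02-0.07j), 0.12-0.16j, (-0.09+0.07j)], [(-0.05+0.04j), 0.31-0.10j, -0.14-0.08j, -0.24-0.34j, 0.08+0.22j], [0.04+0.01j, -0.19-0.14j, 0.01+0.11j, -0.10+0.28j, 0.09-0.14j], [-0.00+0.06j, 0.13-0.30j, -0.15+0.05j, -0.41-0.04j, 0.22+0.08j]] + [[(-0.04-0.04j),(0.28+0.12j),(-0.13+0.06j),-0.25+0.29j,0.10-0.19j], [(-0.03+0.01j),0.09-0.13j,(0.02+0.07j),(0.12+0.16j),-0.09-0.07j], [-0.05-0.04j,0.31+0.10j,-0.14+0.08j,-0.24+0.34j,0.08-0.22j], [(0.04-0.01j),(-0.19+0.14j),(0.01-0.11j),-0.10-0.28j,0.09+0.14j], [-0.00-0.06j,0.13+0.30j,(-0.15-0.05j),(-0.41+0.04j),0.22-0.08j]] + [[(0.06-0j), (0.05-0j), -0.01-0.00j, 0.08-0.00j, (-0.04+0j)], [0.12-0.00j, 0.10-0.00j, (-0.01-0j), 0.16-0.00j, (-0.07+0j)], [(-0.19+0j), (-0.16+0j), 0.02+0.00j, -0.25+0.00j, (0.12-0j)], [0.49-0.00j, (0.43-0j), -0.06-0.00j, 0.64-0.00j, -0.30+0.00j], [(0.73-0j), (0.63-0j), -0.08-0.00j, (0.95-0j), (-0.45+0j)]] + [[0.02-0.00j, -0j, -0.00-0.00j, (0.02-0j), (-0.02+0j)],[0.00-0.00j, -0j, (-0-0j), -0j, (-0+0j)],[(0.04-0j), (0.01-0j), -0.00-0.00j, (0.04-0j), (-0.03+0j)],[(-0.03+0j), -0.01+0.00j, 0.00+0.00j, -0.03+0.00j, (0.02-0j)],[-0.04+0.00j, -0.01+0.00j, 0.00+0.00j, -0.03+0.00j, (0.03-0j)]] + [[(-0-0j), 0.00+0.00j, -0j, -0.00-0.00j, 0.00-0.00j], [(-0-0j), 0j, -0j, (-0-0j), 0.00-0.00j], [-0.01-0.00j, 0.00+0.00j, 0.01-0.00j, (-0-0j), -0j], [0j, -0.00-0.00j, -0.00+0.00j, 0j, -0.00+0.00j], [0j, (-0-0j), -0.00+0.00j, 0j, -0.00+0.00j]]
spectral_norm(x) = 1.43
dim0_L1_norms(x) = [1.57, 2.3, 0.95, 2.0, 0.75]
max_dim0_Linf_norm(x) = 0.88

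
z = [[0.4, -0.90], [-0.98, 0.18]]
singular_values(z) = [1.24, 0.65]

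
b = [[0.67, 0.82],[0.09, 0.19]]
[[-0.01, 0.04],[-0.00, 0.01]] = b @[[-0.01, 0.05], [-0.00, 0.01]]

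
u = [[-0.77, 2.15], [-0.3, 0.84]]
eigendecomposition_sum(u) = [[-0.16,  0.39], [-0.05,  0.14]] + [[-0.61, 1.76], [-0.25, 0.7]]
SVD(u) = [[-0.93, -0.36], [-0.36, 0.93]] @ diag([2.4517339702724974, 0.0007341742708732444]) @ [[0.34, -0.94], [0.94, 0.34]]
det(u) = -0.00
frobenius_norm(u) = 2.45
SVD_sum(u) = [[-0.77, 2.15],[-0.30, 0.84]] + [[-0.0, -0.00], [0.0, 0.0]]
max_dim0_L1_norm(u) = 2.99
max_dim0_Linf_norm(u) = 2.15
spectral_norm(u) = 2.45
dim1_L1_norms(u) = [2.92, 1.14]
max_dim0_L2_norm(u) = 2.31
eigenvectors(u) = [[-0.94,-0.93], [-0.33,-0.37]]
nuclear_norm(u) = 2.45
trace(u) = 0.07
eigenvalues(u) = [-0.02, 0.09]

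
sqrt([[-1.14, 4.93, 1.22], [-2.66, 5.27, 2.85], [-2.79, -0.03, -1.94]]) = [[(0.7+0.21j), 1.44-0.13j, 0.30+0.23j], [(-0.69-0.32j), 2.54+0.20j, 0.90-0.35j], [-1.05+1.07j, (0.15-0.68j), (0.25+1.16j)]]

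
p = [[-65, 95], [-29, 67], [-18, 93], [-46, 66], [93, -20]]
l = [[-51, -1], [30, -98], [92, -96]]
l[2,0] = 92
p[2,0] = -18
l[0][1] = -1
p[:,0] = [-65, -29, -18, -46, 93]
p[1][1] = 67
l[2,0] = 92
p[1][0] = -29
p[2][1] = 93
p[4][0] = 93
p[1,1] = 67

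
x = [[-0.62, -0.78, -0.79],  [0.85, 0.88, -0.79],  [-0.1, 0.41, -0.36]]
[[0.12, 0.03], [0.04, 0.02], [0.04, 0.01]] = x@[[-0.04, -0.01], [-0.01, -0.0], [-0.11, -0.03]]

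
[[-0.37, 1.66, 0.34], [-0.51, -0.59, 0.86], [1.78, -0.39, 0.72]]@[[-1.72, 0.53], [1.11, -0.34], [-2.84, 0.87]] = [[1.51, -0.46], [-2.22, 0.68], [-5.54, 1.70]]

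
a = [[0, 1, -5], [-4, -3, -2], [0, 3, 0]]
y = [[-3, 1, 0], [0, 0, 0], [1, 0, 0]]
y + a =[[-3, 2, -5], [-4, -3, -2], [1, 3, 0]]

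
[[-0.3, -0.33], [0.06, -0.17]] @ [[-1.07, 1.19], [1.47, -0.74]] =[[-0.16, -0.11],[-0.31, 0.2]]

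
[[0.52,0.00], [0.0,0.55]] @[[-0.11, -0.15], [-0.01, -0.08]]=[[-0.06, -0.08], [-0.01, -0.04]]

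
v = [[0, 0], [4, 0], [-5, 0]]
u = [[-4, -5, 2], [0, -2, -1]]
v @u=[[0, 0, 0], [-16, -20, 8], [20, 25, -10]]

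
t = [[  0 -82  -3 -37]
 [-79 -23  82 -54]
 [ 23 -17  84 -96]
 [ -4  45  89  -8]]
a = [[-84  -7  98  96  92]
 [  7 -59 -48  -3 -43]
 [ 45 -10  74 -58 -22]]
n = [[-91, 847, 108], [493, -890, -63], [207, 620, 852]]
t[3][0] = -4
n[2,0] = 207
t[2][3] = -96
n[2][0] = 207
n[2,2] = 852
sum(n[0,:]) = 864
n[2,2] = 852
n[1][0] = 493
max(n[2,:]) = 852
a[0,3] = 96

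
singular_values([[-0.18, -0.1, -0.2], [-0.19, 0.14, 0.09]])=[0.29, 0.25]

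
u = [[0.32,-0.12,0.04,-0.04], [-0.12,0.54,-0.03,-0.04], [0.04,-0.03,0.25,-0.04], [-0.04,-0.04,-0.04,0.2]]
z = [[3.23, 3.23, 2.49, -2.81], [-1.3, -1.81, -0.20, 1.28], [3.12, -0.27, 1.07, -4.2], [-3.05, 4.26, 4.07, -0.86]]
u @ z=[[1.44, 1.07, 0.70, -1.19], [-1.06, -1.53, -0.6, 1.19], [1.07, -0.05, 0.21, -1.17], [-0.81, 0.81, 0.68, 0.06]]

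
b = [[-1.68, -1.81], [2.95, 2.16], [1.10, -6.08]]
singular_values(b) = [6.72, 3.54]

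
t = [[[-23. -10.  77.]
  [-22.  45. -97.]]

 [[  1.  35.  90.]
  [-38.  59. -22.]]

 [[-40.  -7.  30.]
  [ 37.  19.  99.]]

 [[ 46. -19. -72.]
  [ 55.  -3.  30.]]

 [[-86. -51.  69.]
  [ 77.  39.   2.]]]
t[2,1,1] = 19.0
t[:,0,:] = [[-23.0, -10.0, 77.0], [1.0, 35.0, 90.0], [-40.0, -7.0, 30.0], [46.0, -19.0, -72.0], [-86.0, -51.0, 69.0]]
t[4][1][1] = 39.0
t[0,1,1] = 45.0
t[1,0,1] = 35.0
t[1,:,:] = [[1.0, 35.0, 90.0], [-38.0, 59.0, -22.0]]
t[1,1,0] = -38.0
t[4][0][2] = 69.0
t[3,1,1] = -3.0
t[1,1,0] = -38.0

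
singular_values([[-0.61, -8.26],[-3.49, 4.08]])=[9.28, 3.38]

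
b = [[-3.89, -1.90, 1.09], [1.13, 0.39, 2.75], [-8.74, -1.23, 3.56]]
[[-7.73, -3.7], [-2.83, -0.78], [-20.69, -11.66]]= b @ [[1.75, 1.19], [-0.48, -0.86], [-1.68, -0.65]]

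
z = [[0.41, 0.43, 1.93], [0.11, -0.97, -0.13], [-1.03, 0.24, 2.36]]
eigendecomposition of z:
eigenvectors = [[(0.81+0j), 0.81-0.00j, (-0.14+0j)],[0.00-0.03j, 0.03j, 0.98+0.00j],[0.41+0.43j, 0.41-0.43j, -0.12+0.00j]]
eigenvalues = [(1.39+1.01j), (1.39-1.01j), (-0.97+0j)]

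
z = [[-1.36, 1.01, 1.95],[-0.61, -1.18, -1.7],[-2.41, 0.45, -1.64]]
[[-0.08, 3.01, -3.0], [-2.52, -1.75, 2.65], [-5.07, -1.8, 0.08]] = z @[[1.44, -0.40, 0.2], [-0.01, -0.53, -1.33], [0.97, 1.54, -0.71]]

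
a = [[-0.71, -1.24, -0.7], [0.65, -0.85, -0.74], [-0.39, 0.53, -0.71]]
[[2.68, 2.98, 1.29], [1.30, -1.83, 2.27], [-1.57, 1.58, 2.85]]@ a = [[-0.47, -5.17, -5.00],[-3.0, 1.15, -1.17],[1.03, 2.11, -2.09]]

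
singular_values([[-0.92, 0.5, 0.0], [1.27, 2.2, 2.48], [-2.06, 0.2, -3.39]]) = [5.0, 2.0, 0.69]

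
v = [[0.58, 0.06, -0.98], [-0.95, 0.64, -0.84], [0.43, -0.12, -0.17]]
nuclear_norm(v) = 2.65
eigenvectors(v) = [[-0.22+0.36j, (-0.22-0.36j), 0.36+0.00j],[(-0.89+0j), (-0.89-0j), 0.89+0.00j],[0.12+0.14j, 0.12-0.14j, (0.26+0j)]]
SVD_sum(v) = [[-0.23, 0.19, -0.32], [-0.74, 0.61, -1.01], [0.08, -0.07, 0.11]] + [[0.81, -0.13, -0.66],  [-0.21, 0.03, 0.17],  [0.35, -0.05, -0.28]] + [[-0.0, -0.00, -0.0], [0.0, 0.0, 0.00], [0.00, 0.0, 0.00]]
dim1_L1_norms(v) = [1.62, 2.43, 0.72]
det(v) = 0.01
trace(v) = 1.05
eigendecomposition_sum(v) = [[(0.29+0.44j),(0.03-0.16j),(-0.5-0.06j)], [-0.47+1.01j,(0.32-0.12j),-0.43-0.97j], [0.22-0.06j,(-0.06-0.03j),-0.09+0.20j]] + [[0.29-0.44j,(0.03+0.16j),-0.50+0.06j], [(-0.47-1.01j),0.32+0.12j,(-0.43+0.97j)], [(0.22+0.06j),-0.06+0.03j,-0.09-0.20j]] + [[-0.00+0.00j, -0j, (0.01-0j)],[-0.01+0.00j, 0.01-0.00j, (0.03-0j)],[-0.00+0.00j, 0.00-0.00j, (0.01-0j)]]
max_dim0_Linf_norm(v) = 0.98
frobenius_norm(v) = 1.88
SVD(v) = [[0.3, -0.89, -0.34], [0.95, 0.23, 0.21], [-0.11, -0.38, 0.92]] @ diag([1.4671647234165153, 1.180558845301787, 0.0029132699584836484]) @ [[-0.53, 0.43, -0.73], [-0.77, 0.12, 0.63], [0.36, 0.89, 0.27]]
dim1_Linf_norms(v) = [0.98, 0.95, 0.43]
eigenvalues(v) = [(0.52+0.51j), (0.52-0.51j), (0.01+0j)]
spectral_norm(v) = 1.47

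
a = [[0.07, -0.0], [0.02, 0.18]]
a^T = [[0.07, 0.02], [-0.0, 0.18]]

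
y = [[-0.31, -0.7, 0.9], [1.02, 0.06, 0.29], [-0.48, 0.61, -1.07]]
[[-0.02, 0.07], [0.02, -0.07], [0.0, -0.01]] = y @ [[0.03, -0.09], [-0.01, 0.03], [-0.02, 0.07]]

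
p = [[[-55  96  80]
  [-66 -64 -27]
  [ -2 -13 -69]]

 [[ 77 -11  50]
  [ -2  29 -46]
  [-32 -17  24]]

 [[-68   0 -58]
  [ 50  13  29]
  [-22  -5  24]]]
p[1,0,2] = 50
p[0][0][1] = 96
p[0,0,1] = 96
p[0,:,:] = [[-55, 96, 80], [-66, -64, -27], [-2, -13, -69]]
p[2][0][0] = -68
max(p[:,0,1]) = 96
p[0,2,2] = -69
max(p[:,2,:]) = 24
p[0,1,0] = -66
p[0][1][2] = -27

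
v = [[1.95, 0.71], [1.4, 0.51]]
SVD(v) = [[-0.81, -0.58], [-0.58, 0.81]] @ diag([2.554740683845584, 0.00019571458002043374]) @ [[-0.94,-0.34], [-0.34,0.94]]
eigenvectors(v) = [[0.81,-0.34], [0.58,0.94]]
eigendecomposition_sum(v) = [[1.95, 0.71],[1.4, 0.51]] + [[0.00, -0.0], [-0.00, 0.00]]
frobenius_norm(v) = 2.55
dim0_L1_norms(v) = [3.35, 1.22]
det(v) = 0.00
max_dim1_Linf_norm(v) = 1.95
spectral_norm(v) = 2.55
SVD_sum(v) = [[1.95,0.71], [1.40,0.51]] + [[0.00, -0.0], [-0.0, 0.0]]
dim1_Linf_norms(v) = [1.95, 1.4]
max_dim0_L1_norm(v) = 3.35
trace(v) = 2.46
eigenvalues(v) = [2.46, 0.0]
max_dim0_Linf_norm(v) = 1.95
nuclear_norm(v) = 2.55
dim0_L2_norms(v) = [2.4, 0.87]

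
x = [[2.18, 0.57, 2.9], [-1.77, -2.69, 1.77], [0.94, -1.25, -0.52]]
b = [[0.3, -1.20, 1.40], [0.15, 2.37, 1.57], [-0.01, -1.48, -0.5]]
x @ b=[[0.71, -5.56, 2.5], [-0.95, -6.87, -7.59], [0.1, -3.32, -0.39]]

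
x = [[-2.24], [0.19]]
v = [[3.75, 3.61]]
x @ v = [[-8.40,  -8.09], [0.71,  0.69]]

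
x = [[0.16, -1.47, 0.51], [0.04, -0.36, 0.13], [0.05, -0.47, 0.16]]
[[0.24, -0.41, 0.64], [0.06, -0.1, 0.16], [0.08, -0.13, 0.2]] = x @ [[-0.78, -0.68, -0.6], [-0.2, -0.12, -0.2], [0.14, -0.93, 0.87]]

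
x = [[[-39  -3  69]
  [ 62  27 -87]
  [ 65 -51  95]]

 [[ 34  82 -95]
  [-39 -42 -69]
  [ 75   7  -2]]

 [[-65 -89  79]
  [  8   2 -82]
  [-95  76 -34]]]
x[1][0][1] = 82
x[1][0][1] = 82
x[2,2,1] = 76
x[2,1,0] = 8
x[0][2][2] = 95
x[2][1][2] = -82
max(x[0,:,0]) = 65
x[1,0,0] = 34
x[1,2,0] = 75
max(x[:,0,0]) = 34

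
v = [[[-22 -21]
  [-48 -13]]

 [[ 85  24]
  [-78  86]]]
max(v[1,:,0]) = 85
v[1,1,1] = 86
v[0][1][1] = -13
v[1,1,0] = -78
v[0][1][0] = -48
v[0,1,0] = -48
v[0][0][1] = -21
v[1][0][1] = 24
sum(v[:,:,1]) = 76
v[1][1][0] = -78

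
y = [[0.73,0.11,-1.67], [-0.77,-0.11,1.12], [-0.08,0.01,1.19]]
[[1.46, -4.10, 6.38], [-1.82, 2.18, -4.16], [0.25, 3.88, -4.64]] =y@ [[3.15, 1.78, -0.84],[-1.14, 1.94, 3.16],[0.43, 3.36, -3.98]]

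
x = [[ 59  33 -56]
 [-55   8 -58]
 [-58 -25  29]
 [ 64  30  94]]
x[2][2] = 29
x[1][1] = 8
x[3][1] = 30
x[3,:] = [64, 30, 94]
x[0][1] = 33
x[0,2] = -56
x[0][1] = 33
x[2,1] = -25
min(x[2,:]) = -58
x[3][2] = 94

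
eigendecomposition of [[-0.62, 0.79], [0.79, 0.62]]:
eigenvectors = [[-0.90, -0.44],[0.44, -0.9]]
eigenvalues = [-1.0, 1.0]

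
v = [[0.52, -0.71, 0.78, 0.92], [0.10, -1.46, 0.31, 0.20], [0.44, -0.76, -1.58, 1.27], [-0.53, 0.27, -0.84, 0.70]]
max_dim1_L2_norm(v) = 2.21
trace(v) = -1.82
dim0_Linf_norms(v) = [0.53, 1.46, 1.58, 1.27]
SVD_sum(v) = [[0.09,-0.28,-0.33,0.39], [0.11,-0.32,-0.38,0.44], [0.34,-1.03,-1.21,1.42], [0.11,-0.34,-0.4,0.47]] + [[0.32, -0.8, 0.84, 0.07], [0.32, -0.81, 0.85, 0.07], [-0.11, 0.28, -0.29, -0.02], [-0.23, 0.57, -0.61, -0.05]] + [[0.12, 0.37, 0.26, 0.46],[-0.10, -0.30, -0.21, -0.37],[-0.02, -0.05, -0.03, -0.06],[0.04, 0.12, 0.08, 0.15]] + [[-0.01, -0.0, 0.0, 0.0], [-0.23, -0.04, 0.05, 0.07], [0.23, 0.04, -0.04, -0.06], [-0.45, -0.08, 0.09, 0.13]]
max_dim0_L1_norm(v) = 3.51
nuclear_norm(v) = 5.88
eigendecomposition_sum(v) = [[0.35+0.37j, (-0.15-0.23j), (-0.01+0.28j), (0.61-0.43j)], [0.01+0.07j, -0.04j, -0.02+0.03j, 0.10+0.00j], [-0.04+0.21j, 0.04-0.11j, -0.10+0.06j, (0.29+0.1j)], [(-0.33+0.23j), (0.2-0.09j), -0.22-0.04j, (0.26+0.53j)]] + [[(0.35-0.37j), -0.15+0.23j, -0.01-0.28j, 0.61+0.43j],  [0.01-0.07j, 0.00+0.04j, -0.02-0.03j, 0.10-0.00j],  [-0.04-0.21j, (0.04+0.11j), -0.10-0.06j, 0.29-0.10j],  [-0.33-0.23j, (0.2+0.09j), -0.22+0.04j, 0.26-0.53j]] + [[(-0.09-0.13j),  -0.21+0.62j,  (0.4+0.16j),  (-0.15-0.13j)], [0.04-0.19j,  (-0.73+0.31j),  0.18+0.50j,  (-0-0.25j)], [0.26+0.06j,  -0.42-1.01j,  -0.69+0.24j,  0.34-0.00j], [0.07+0.03j,  (-0.06-0.3j),  -0.20+0.03j,  (0.09+0.02j)]] + [[-0.09+0.13j, -0.21-0.62j, (0.4-0.16j), (-0.15+0.13j)], [(0.04+0.19j), (-0.73-0.31j), (0.18-0.5j), (-0+0.25j)], [0.26-0.06j, (-0.42+1.01j), -0.69-0.24j, 0.34+0.00j], [(0.07-0.03j), -0.06+0.30j, (-0.2-0.03j), (0.09-0.02j)]]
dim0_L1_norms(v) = [1.59, 3.2, 3.51, 3.09]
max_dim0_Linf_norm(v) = 1.58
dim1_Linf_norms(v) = [0.92, 1.46, 1.58, 0.84]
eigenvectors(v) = [[-0.74+0.00j, (-0.74-0j), -0.32-0.28j, -0.32+0.28j], [(-0.08-0.06j), (-0.08+0.06j), -0.00-0.52j, -0.00+0.52j], [-0.18-0.25j, -0.18+0.25j, (0.72+0j), 0.72-0.00j], [(0.09-0.58j), 0.09+0.58j, (0.2+0.04j), (0.2-0.04j)]]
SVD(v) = [[0.24, 0.61, -0.75, 0.03], [0.27, 0.62, 0.61, 0.41], [0.88, -0.21, 0.1, -0.41], [0.3, -0.44, -0.24, 0.81]] @ diag([2.439600668502064, 1.9656514840729082, 0.8757751877704884, 0.5953827692265057]) @ [[0.16, -0.48, -0.56, 0.66], [0.27, -0.66, 0.70, 0.06], [-0.19, -0.56, -0.4, -0.7], [-0.93, -0.16, 0.18, 0.27]]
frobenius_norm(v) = 3.31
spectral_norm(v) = 2.44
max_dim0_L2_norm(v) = 1.98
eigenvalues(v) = [(0.51+0.93j), (0.51-0.93j), (-1.42+0.44j), (-1.42-0.44j)]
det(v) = 2.50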